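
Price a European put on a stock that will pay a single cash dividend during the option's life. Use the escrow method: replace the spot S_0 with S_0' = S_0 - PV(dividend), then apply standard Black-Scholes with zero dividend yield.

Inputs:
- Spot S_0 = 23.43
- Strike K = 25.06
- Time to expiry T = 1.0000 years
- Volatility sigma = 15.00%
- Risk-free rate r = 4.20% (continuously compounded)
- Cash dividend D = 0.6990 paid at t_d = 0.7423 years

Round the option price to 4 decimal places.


Answer: Price = 2.1283

Derivation:
PV(D) = D * exp(-r * t_d) = 0.6990 * 0.96930438 = 0.67754376
S_0' = S_0 - PV(D) = 23.4300 - 0.67754376 = 22.75245624
d1 = (ln(S_0'/K) + (r + sigma^2/2)*T) / (sigma*sqrt(T)) = -0.28899896
d2 = d1 - sigma*sqrt(T) = -0.43899896
exp(-rT) = 0.95886978
N(-d1) = 0.61370891; N(-d2) = 0.66966885
P = K * exp(-rT) * N(-d2) - S_0' * N(-d1) = 25.0600 * 0.95886978 * 0.66966885 - 22.75245624 * 0.61370891 = 2.1283


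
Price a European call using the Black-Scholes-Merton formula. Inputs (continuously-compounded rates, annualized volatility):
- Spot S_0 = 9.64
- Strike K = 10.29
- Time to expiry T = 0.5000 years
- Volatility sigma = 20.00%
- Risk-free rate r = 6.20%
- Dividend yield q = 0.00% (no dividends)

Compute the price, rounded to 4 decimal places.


d1 = (ln(S/K) + (r - q + 0.5*sigma^2) * T) / (sigma * sqrt(T)) = -0.17148359
d2 = d1 - sigma * sqrt(T) = -0.31290494
exp(-rT) = 0.96947557; exp(-qT) = 1.00000000
C = S_0 * exp(-qT) * N(d1) - K * exp(-rT) * N(d2)
N(d1) = 0.43192177; N(d2) = 0.37717644
C = 9.6400 * 1.00000000 * 0.43192177 - 10.2900 * 0.96947557 * 0.37717644 = 0.4011

Answer: Price = 0.4011


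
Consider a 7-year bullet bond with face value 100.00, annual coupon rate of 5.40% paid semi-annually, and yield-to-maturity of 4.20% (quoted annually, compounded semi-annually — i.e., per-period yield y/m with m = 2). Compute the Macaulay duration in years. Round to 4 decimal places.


Coupon per period c = face * coupon_rate / m = 2.700000
Periods per year m = 2; per-period yield y/m = 0.021000
Number of cashflows N = 14
Cashflows (t years, CF_t, discount factor 1/(1+y/m)^(m*t), PV):
  t = 0.5000: CF_t = 2.700000, DF = 0.979432, PV = 2.644466
  t = 1.0000: CF_t = 2.700000, DF = 0.959287, PV = 2.590075
  t = 1.5000: CF_t = 2.700000, DF = 0.939556, PV = 2.536802
  t = 2.0000: CF_t = 2.700000, DF = 0.920231, PV = 2.484625
  t = 2.5000: CF_t = 2.700000, DF = 0.901304, PV = 2.433521
  t = 3.0000: CF_t = 2.700000, DF = 0.882766, PV = 2.383468
  t = 3.5000: CF_t = 2.700000, DF = 0.864609, PV = 2.334445
  t = 4.0000: CF_t = 2.700000, DF = 0.846826, PV = 2.286430
  t = 4.5000: CF_t = 2.700000, DF = 0.829408, PV = 2.239402
  t = 5.0000: CF_t = 2.700000, DF = 0.812349, PV = 2.193342
  t = 5.5000: CF_t = 2.700000, DF = 0.795640, PV = 2.148229
  t = 6.0000: CF_t = 2.700000, DF = 0.779276, PV = 2.104044
  t = 6.5000: CF_t = 2.700000, DF = 0.763247, PV = 2.060768
  t = 7.0000: CF_t = 102.700000, DF = 0.747549, PV = 76.773273
Price P = sum_t PV_t = 107.212888
Macaulay numerator sum_t t * PV_t:
  t * PV_t at t = 0.5000: 1.322233
  t * PV_t at t = 1.0000: 2.590075
  t * PV_t at t = 1.5000: 3.805203
  t * PV_t at t = 2.0000: 4.969249
  t * PV_t at t = 2.5000: 6.083802
  t * PV_t at t = 3.0000: 7.150404
  t * PV_t at t = 3.5000: 8.170556
  t * PV_t at t = 4.0000: 9.145718
  t * PV_t at t = 4.5000: 10.077310
  t * PV_t at t = 5.0000: 10.966710
  t * PV_t at t = 5.5000: 11.815260
  t * PV_t at t = 6.0000: 12.624265
  t * PV_t at t = 6.5000: 13.394992
  t * PV_t at t = 7.0000: 537.412909
Macaulay duration D = (sum_t t * PV_t) / P = 639.528686 / 107.212888 = 5.965036

Answer: Macaulay duration = 5.9650 years


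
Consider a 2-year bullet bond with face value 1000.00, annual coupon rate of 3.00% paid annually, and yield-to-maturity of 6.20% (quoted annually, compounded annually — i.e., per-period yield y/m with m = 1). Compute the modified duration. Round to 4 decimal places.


Coupon per period c = face * coupon_rate / m = 30.000000
Periods per year m = 1; per-period yield y/m = 0.062000
Number of cashflows N = 2
Cashflows (t years, CF_t, discount factor 1/(1+y/m)^(m*t), PV):
  t = 1.0000: CF_t = 30.000000, DF = 0.941620, PV = 28.248588
  t = 2.0000: CF_t = 1030.000000, DF = 0.886647, PV = 913.246867
Price P = sum_t PV_t = 941.495455
First compute Macaulay numerator sum_t t * PV_t:
  t * PV_t at t = 1.0000: 28.248588
  t * PV_t at t = 2.0000: 1826.493735
Macaulay duration D = 1854.742323 / 941.495455 = 1.969996
Modified duration = D / (1 + y/m) = 1.969996 / (1 + 0.062000) = 1.854987

Answer: Modified duration = 1.8550


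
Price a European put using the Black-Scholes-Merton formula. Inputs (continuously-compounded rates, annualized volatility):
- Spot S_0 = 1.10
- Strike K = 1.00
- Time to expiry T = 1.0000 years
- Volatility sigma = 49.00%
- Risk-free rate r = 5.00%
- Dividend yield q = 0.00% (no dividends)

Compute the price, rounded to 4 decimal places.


d1 = (ln(S/K) + (r - q + 0.5*sigma^2) * T) / (sigma * sqrt(T)) = 0.54155139
d2 = d1 - sigma * sqrt(T) = 0.05155139
exp(-rT) = 0.95122942; exp(-qT) = 1.00000000
P = K * exp(-rT) * N(-d2) - S_0 * exp(-qT) * N(-d1)
N(-d1) = 0.29406379; N(-d2) = 0.47944308
P = 1.0000 * 0.95122942 * 0.47944308 - 1.1000 * 1.00000000 * 0.29406379 = 0.1326

Answer: Price = 0.1326


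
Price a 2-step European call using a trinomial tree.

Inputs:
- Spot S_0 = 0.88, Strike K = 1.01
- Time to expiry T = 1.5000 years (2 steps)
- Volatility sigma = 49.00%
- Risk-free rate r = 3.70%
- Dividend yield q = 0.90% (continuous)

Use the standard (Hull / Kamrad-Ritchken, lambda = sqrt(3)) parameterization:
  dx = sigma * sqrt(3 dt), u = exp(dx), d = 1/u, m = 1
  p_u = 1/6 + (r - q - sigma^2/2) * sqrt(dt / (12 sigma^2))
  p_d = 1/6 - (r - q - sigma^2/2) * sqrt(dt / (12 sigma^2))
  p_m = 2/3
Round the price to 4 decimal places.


Answer: Price = V(0,0) = 0.1628

Derivation:
dt = T/N = 0.750000; dx = sigma*sqrt(3*dt) = 0.735000
u = exp(dx) = 2.085482; d = 1/u = 0.479505
p_u = 0.119702, p_m = 0.666667, p_d = 0.213631
Discount per step: exp(-r*dt) = 0.972631
Stock lattice S(k, j) with j the centered position index:
  k=0: S(0,+0) = 0.8800
  k=1: S(1,-1) = 0.4220; S(1,+0) = 0.8800; S(1,+1) = 1.8352
  k=2: S(2,-2) = 0.2023; S(2,-1) = 0.4220; S(2,+0) = 0.8800; S(2,+1) = 1.8352; S(2,+2) = 3.8273
Terminal payoffs V(N, j) = max(S_T - K, 0):
  V(2,-2) = 0.000000; V(2,-1) = 0.000000; V(2,+0) = 0.000000; V(2,+1) = 0.825224; V(2,+2) = 2.817327
Backward induction: V(k, j) = exp(-r*dt) * [p_u * V(k+1, j+1) + p_m * V(k+1, j) + p_d * V(k+1, j-1)]
  V(1,-1) = exp(-r*dt) * [p_u*0.000000 + p_m*0.000000 + p_d*0.000000] = 0.000000
  V(1,+0) = exp(-r*dt) * [p_u*0.825224 + p_m*0.000000 + p_d*0.000000] = 0.096078
  V(1,+1) = exp(-r*dt) * [p_u*2.817327 + p_m*0.825224 + p_d*0.000000] = 0.863104
  V(0,+0) = exp(-r*dt) * [p_u*0.863104 + p_m*0.096078 + p_d*0.000000] = 0.162787


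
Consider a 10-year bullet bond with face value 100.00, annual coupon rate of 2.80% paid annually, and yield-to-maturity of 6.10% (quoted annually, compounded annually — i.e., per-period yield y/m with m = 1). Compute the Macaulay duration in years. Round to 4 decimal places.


Answer: Macaulay duration = 8.6514 years

Derivation:
Coupon per period c = face * coupon_rate / m = 2.800000
Periods per year m = 1; per-period yield y/m = 0.061000
Number of cashflows N = 10
Cashflows (t years, CF_t, discount factor 1/(1+y/m)^(m*t), PV):
  t = 1.0000: CF_t = 2.800000, DF = 0.942507, PV = 2.639020
  t = 2.0000: CF_t = 2.800000, DF = 0.888320, PV = 2.487295
  t = 3.0000: CF_t = 2.800000, DF = 0.837247, PV = 2.344293
  t = 4.0000: CF_t = 2.800000, DF = 0.789112, PV = 2.209513
  t = 5.0000: CF_t = 2.800000, DF = 0.743743, PV = 2.082481
  t = 6.0000: CF_t = 2.800000, DF = 0.700983, PV = 1.962753
  t = 7.0000: CF_t = 2.800000, DF = 0.660682, PV = 1.849909
  t = 8.0000: CF_t = 2.800000, DF = 0.622697, PV = 1.743552
  t = 9.0000: CF_t = 2.800000, DF = 0.586897, PV = 1.643310
  t = 10.0000: CF_t = 102.800000, DF = 0.553154, PV = 56.864245
Price P = sum_t PV_t = 75.826371
Macaulay numerator sum_t t * PV_t:
  t * PV_t at t = 1.0000: 2.639020
  t * PV_t at t = 2.0000: 4.974590
  t * PV_t at t = 3.0000: 7.032879
  t * PV_t at t = 4.0000: 8.838051
  t * PV_t at t = 5.0000: 10.412407
  t * PV_t at t = 6.0000: 11.776520
  t * PV_t at t = 7.0000: 12.949362
  t * PV_t at t = 8.0000: 13.948418
  t * PV_t at t = 9.0000: 14.789793
  t * PV_t at t = 10.0000: 568.642448
Macaulay duration D = (sum_t t * PV_t) / P = 656.003486 / 75.826371 = 8.651390


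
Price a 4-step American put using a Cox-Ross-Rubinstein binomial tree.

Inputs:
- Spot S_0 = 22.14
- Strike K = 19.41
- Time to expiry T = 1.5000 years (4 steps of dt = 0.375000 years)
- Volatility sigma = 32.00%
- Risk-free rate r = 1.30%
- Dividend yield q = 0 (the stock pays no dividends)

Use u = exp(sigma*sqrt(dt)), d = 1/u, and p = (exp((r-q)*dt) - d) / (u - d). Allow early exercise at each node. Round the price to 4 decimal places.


dt = T/N = 0.375000
u = exp(sigma*sqrt(dt)) = 1.216477; d = 1/u = 0.822046
p = (exp((r-q)*dt) - d) / (u - d) = 0.463556
Discount per step: exp(-r*dt) = 0.995137
Stock lattice S(k, i) with i counting down-moves:
  k=0: S(0,0) = 22.1400
  k=1: S(1,0) = 26.9328; S(1,1) = 18.2001
  k=2: S(2,0) = 32.7631; S(2,1) = 22.1400; S(2,2) = 14.9613
  k=3: S(3,0) = 39.8556; S(3,1) = 26.9328; S(3,2) = 18.2001; S(3,3) = 12.2989
  k=4: S(4,0) = 48.4835; S(4,1) = 32.7631; S(4,2) = 22.1400; S(4,3) = 14.9613; S(4,4) = 10.1102
Terminal payoffs V(N, i) = max(K - S_T, 0):
  V(4,0) = 0.000000; V(4,1) = 0.000000; V(4,2) = 0.000000; V(4,3) = 4.448690; V(4,4) = 9.299756
Backward induction: V(k, i) = exp(-r*dt) * [p * V(k+1, i) + (1-p) * V(k+1, i+1)]; then take max(V_cont, immediate exercise) for American.
  V(3,0) = exp(-r*dt) * [p*0.000000 + (1-p)*0.000000] = 0.000000; exercise = 0.000000; V(3,0) = max -> 0.000000
  V(3,1) = exp(-r*dt) * [p*0.000000 + (1-p)*0.000000] = 0.000000; exercise = 0.000000; V(3,1) = max -> 0.000000
  V(3,2) = exp(-r*dt) * [p*0.000000 + (1-p)*4.448690] = 2.374867; exercise = 1.209906; V(3,2) = max -> 2.374867
  V(3,3) = exp(-r*dt) * [p*4.448690 + (1-p)*9.299756] = 7.016724; exercise = 7.111118; V(3,3) = max -> 7.111118
  V(2,0) = exp(-r*dt) * [p*0.000000 + (1-p)*0.000000] = 0.000000; exercise = 0.000000; V(2,0) = max -> 0.000000
  V(2,1) = exp(-r*dt) * [p*0.000000 + (1-p)*2.374867] = 1.267787; exercise = 0.000000; V(2,1) = max -> 1.267787
  V(2,2) = exp(-r*dt) * [p*2.374867 + (1-p)*7.111118] = 4.891694; exercise = 4.448690; V(2,2) = max -> 4.891694
  V(1,0) = exp(-r*dt) * [p*0.000000 + (1-p)*1.267787] = 0.676789; exercise = 0.000000; V(1,0) = max -> 0.676789
  V(1,1) = exp(-r*dt) * [p*1.267787 + (1-p)*4.891694] = 3.196191; exercise = 1.209906; V(1,1) = max -> 3.196191
  V(0,0) = exp(-r*dt) * [p*0.676789 + (1-p)*3.196191] = 2.018443; exercise = 0.000000; V(0,0) = max -> 2.018443

Answer: Price = V(0,0) = 2.0184


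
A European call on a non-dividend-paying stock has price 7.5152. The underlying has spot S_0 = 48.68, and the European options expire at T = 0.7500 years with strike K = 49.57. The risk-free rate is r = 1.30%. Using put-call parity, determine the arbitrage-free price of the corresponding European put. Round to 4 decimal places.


Answer: Put price = 7.9242

Derivation:
Put-call parity: C - P = S_0 * exp(-qT) - K * exp(-rT).
S_0 * exp(-qT) = 48.6800 * 1.00000000 = 48.68000000
K * exp(-rT) = 49.5700 * 0.99029738 = 49.08904099
P = C - S*exp(-qT) + K*exp(-rT)
P = 7.5152 - 48.68000000 + 49.08904099 = 7.9242


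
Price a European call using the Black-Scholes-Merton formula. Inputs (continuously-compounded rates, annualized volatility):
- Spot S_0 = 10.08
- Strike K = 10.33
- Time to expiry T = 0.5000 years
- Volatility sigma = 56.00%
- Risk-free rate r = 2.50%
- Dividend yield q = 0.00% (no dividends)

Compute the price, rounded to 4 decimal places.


d1 = (ln(S/K) + (r - q + 0.5*sigma^2) * T) / (sigma * sqrt(T)) = 0.16768780
d2 = d1 - sigma * sqrt(T) = -0.22829200
exp(-rT) = 0.98757780; exp(-qT) = 1.00000000
C = S_0 * exp(-qT) * N(d1) - K * exp(-rT) * N(d2)
N(d1) = 0.56658555; N(d2) = 0.40970962
C = 10.0800 * 1.00000000 * 0.56658555 - 10.3300 * 0.98757780 * 0.40970962 = 1.5315

Answer: Price = 1.5315


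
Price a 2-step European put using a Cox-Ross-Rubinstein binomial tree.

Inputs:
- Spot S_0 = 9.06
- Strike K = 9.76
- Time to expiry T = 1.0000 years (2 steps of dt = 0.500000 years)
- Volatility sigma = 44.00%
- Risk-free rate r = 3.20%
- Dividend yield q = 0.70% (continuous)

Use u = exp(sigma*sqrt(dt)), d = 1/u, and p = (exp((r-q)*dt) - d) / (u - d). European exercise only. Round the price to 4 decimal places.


Answer: Price = V(0,0) = 1.8074

Derivation:
dt = T/N = 0.500000
u = exp(sigma*sqrt(dt)) = 1.364963; d = 1/u = 0.732621
p = (exp((r-q)*dt) - d) / (u - d) = 0.442732
Discount per step: exp(-r*dt) = 0.984127
Stock lattice S(k, i) with i counting down-moves:
  k=0: S(0,0) = 9.0600
  k=1: S(1,0) = 12.3666; S(1,1) = 6.6375
  k=2: S(2,0) = 16.8799; S(2,1) = 9.0600; S(2,2) = 4.8628
Terminal payoffs V(N, i) = max(K - S_T, 0):
  V(2,0) = 0.000000; V(2,1) = 0.700000; V(2,2) = 4.897196
Backward induction: V(k, i) = exp(-r*dt) * [p * V(k+1, i) + (1-p) * V(k+1, i+1)].
  V(1,0) = exp(-r*dt) * [p*0.000000 + (1-p)*0.700000] = 0.383896
  V(1,1) = exp(-r*dt) * [p*0.700000 + (1-p)*4.897196] = 2.990729
  V(0,0) = exp(-r*dt) * [p*0.383896 + (1-p)*2.990729] = 1.807450


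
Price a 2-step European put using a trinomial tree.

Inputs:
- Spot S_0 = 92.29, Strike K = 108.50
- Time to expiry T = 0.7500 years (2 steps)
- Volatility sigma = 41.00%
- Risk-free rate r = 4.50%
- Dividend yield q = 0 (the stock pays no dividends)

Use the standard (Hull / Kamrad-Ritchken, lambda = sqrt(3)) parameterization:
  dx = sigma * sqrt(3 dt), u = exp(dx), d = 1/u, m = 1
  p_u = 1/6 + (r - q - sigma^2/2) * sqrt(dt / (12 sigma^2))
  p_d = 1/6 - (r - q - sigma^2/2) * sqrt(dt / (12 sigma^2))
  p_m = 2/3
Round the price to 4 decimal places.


Answer: Price = V(0,0) = 21.6337

Derivation:
dt = T/N = 0.375000; dx = sigma*sqrt(3*dt) = 0.434871
u = exp(dx) = 1.544763; d = 1/u = 0.647348
p_u = 0.149830, p_m = 0.666667, p_d = 0.183504
Discount per step: exp(-r*dt) = 0.983267
Stock lattice S(k, j) with j the centered position index:
  k=0: S(0,+0) = 92.2900
  k=1: S(1,-1) = 59.7438; S(1,+0) = 92.2900; S(1,+1) = 142.5662
  k=2: S(2,-2) = 38.6750; S(2,-1) = 59.7438; S(2,+0) = 92.2900; S(2,+1) = 142.5662; S(2,+2) = 220.2310
Terminal payoffs V(N, j) = max(K - S_T, 0):
  V(2,-2) = 69.824959; V(2,-1) = 48.756218; V(2,+0) = 16.210000; V(2,+1) = 0.000000; V(2,+2) = 0.000000
Backward induction: V(k, j) = exp(-r*dt) * [p_u * V(k+1, j+1) + p_m * V(k+1, j) + p_d * V(k+1, j-1)]
  V(1,-1) = exp(-r*dt) * [p_u*16.210000 + p_m*48.756218 + p_d*69.824959] = 46.947061
  V(1,+0) = exp(-r*dt) * [p_u*0.000000 + p_m*16.210000 + p_d*48.756218] = 19.423061
  V(1,+1) = exp(-r*dt) * [p_u*0.000000 + p_m*0.000000 + p_d*16.210000] = 2.924818
  V(0,+0) = exp(-r*dt) * [p_u*2.924818 + p_m*19.423061 + p_d*46.947061] = 21.633719


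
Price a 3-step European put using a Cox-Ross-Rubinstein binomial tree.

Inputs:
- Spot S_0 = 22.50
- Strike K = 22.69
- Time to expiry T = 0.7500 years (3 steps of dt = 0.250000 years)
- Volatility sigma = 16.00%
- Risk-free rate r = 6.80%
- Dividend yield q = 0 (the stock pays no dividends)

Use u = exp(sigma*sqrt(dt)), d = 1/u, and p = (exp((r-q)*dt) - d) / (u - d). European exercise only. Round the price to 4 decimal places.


Answer: Price = V(0,0) = 0.8819

Derivation:
dt = T/N = 0.250000
u = exp(sigma*sqrt(dt)) = 1.083287; d = 1/u = 0.923116
p = (exp((r-q)*dt) - d) / (u - d) = 0.587055
Discount per step: exp(-r*dt) = 0.983144
Stock lattice S(k, i) with i counting down-moves:
  k=0: S(0,0) = 22.5000
  k=1: S(1,0) = 24.3740; S(1,1) = 20.7701
  k=2: S(2,0) = 26.4040; S(2,1) = 22.5000; S(2,2) = 19.1732
  k=3: S(3,0) = 28.6031; S(3,1) = 24.3740; S(3,2) = 20.7701; S(3,3) = 17.6991
Terminal payoffs V(N, i) = max(K - S_T, 0):
  V(3,0) = 0.000000; V(3,1) = 0.000000; V(3,2) = 1.919882; V(3,3) = 4.990873
Backward induction: V(k, i) = exp(-r*dt) * [p * V(k+1, i) + (1-p) * V(k+1, i+1)].
  V(2,0) = exp(-r*dt) * [p*0.000000 + (1-p)*0.000000] = 0.000000
  V(2,1) = exp(-r*dt) * [p*0.000000 + (1-p)*1.919882] = 0.779443
  V(2,2) = exp(-r*dt) * [p*1.919882 + (1-p)*4.990873] = 3.134295
  V(1,0) = exp(-r*dt) * [p*0.000000 + (1-p)*0.779443] = 0.316442
  V(1,1) = exp(-r*dt) * [p*0.779443 + (1-p)*3.134295] = 1.722338
  V(0,0) = exp(-r*dt) * [p*0.316442 + (1-p)*1.722338] = 0.881880


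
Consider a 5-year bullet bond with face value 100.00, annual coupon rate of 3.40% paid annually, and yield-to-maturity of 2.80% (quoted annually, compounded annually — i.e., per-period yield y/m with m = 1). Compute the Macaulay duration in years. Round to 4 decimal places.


Answer: Macaulay duration = 4.6868 years

Derivation:
Coupon per period c = face * coupon_rate / m = 3.400000
Periods per year m = 1; per-period yield y/m = 0.028000
Number of cashflows N = 5
Cashflows (t years, CF_t, discount factor 1/(1+y/m)^(m*t), PV):
  t = 1.0000: CF_t = 3.400000, DF = 0.972763, PV = 3.307393
  t = 2.0000: CF_t = 3.400000, DF = 0.946267, PV = 3.217308
  t = 3.0000: CF_t = 3.400000, DF = 0.920493, PV = 3.129677
  t = 4.0000: CF_t = 3.400000, DF = 0.895422, PV = 3.044433
  t = 5.0000: CF_t = 103.400000, DF = 0.871033, PV = 90.064774
Price P = sum_t PV_t = 102.763586
Macaulay numerator sum_t t * PV_t:
  t * PV_t at t = 1.0000: 3.307393
  t * PV_t at t = 2.0000: 6.434617
  t * PV_t at t = 3.0000: 9.389032
  t * PV_t at t = 4.0000: 12.177733
  t * PV_t at t = 5.0000: 450.323872
Macaulay duration D = (sum_t t * PV_t) / P = 481.632647 / 102.763586 = 4.686803


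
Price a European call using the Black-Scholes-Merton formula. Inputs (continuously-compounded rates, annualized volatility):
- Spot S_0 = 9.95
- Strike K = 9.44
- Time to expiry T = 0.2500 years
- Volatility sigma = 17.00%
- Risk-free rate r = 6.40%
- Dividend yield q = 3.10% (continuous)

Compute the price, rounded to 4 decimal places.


d1 = (ln(S/K) + (r - q + 0.5*sigma^2) * T) / (sigma * sqrt(T)) = 0.75857731
d2 = d1 - sigma * sqrt(T) = 0.67357731
exp(-rT) = 0.98412732; exp(-qT) = 0.99227995
C = S_0 * exp(-qT) * N(d1) - K * exp(-rT) * N(d2)
N(d1) = 0.77594727; N(d2) = 0.74970996
C = 9.9500 * 0.99227995 * 0.77594727 - 9.4400 * 0.98412732 * 0.74970996 = 0.6961

Answer: Price = 0.6961


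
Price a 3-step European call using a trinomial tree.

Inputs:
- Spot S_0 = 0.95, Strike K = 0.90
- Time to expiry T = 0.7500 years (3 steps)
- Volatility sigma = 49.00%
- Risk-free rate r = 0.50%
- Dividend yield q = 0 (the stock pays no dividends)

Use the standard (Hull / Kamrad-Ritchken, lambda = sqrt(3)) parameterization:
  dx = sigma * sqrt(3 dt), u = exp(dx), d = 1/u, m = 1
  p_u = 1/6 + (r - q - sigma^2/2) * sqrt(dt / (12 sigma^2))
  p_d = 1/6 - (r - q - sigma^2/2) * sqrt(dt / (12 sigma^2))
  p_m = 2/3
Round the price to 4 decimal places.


Answer: Price = V(0,0) = 0.1755

Derivation:
dt = T/N = 0.250000; dx = sigma*sqrt(3*dt) = 0.424352
u = exp(dx) = 1.528600; d = 1/u = 0.654193
p_u = 0.132777, p_m = 0.666667, p_d = 0.200557
Discount per step: exp(-r*dt) = 0.998751
Stock lattice S(k, j) with j the centered position index:
  k=0: S(0,+0) = 0.9500
  k=1: S(1,-1) = 0.6215; S(1,+0) = 0.9500; S(1,+1) = 1.4522
  k=2: S(2,-2) = 0.4066; S(2,-1) = 0.6215; S(2,+0) = 0.9500; S(2,+1) = 1.4522; S(2,+2) = 2.2198
  k=3: S(3,-3) = 0.2660; S(3,-2) = 0.4066; S(3,-1) = 0.6215; S(3,+0) = 0.9500; S(3,+1) = 1.4522; S(3,+2) = 2.2198; S(3,+3) = 3.3932
Terminal payoffs V(N, j) = max(S_T - K, 0):
  V(3,-3) = 0.000000; V(3,-2) = 0.000000; V(3,-1) = 0.000000; V(3,+0) = 0.050000; V(3,+1) = 0.552170; V(3,+2) = 1.319788; V(3,+3) = 2.493168
Backward induction: V(k, j) = exp(-r*dt) * [p_u * V(k+1, j+1) + p_m * V(k+1, j) + p_d * V(k+1, j-1)]
  V(2,-2) = exp(-r*dt) * [p_u*0.000000 + p_m*0.000000 + p_d*0.000000] = 0.000000
  V(2,-1) = exp(-r*dt) * [p_u*0.050000 + p_m*0.000000 + p_d*0.000000] = 0.006631
  V(2,+0) = exp(-r*dt) * [p_u*0.552170 + p_m*0.050000 + p_d*0.000000] = 0.106516
  V(2,+1) = exp(-r*dt) * [p_u*1.319788 + p_m*0.552170 + p_d*0.050000] = 0.552687
  V(2,+2) = exp(-r*dt) * [p_u*2.493168 + p_m*1.319788 + p_d*0.552170] = 1.319984
  V(1,-1) = exp(-r*dt) * [p_u*0.106516 + p_m*0.006631 + p_d*0.000000] = 0.018540
  V(1,+0) = exp(-r*dt) * [p_u*0.552687 + p_m*0.106516 + p_d*0.006631] = 0.145542
  V(1,+1) = exp(-r*dt) * [p_u*1.319984 + p_m*0.552687 + p_d*0.106516] = 0.564378
  V(0,+0) = exp(-r*dt) * [p_u*0.564378 + p_m*0.145542 + p_d*0.018540] = 0.175463


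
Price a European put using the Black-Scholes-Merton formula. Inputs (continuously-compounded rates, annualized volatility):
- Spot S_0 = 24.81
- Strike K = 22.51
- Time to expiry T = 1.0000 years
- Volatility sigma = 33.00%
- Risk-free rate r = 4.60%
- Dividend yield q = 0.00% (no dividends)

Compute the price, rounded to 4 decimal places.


d1 = (ln(S/K) + (r - q + 0.5*sigma^2) * T) / (sigma * sqrt(T)) = 0.59920346
d2 = d1 - sigma * sqrt(T) = 0.26920346
exp(-rT) = 0.95504196; exp(-qT) = 1.00000000
P = K * exp(-rT) * N(-d2) - S_0 * exp(-qT) * N(-d1)
N(-d1) = 0.27451861; N(-d2) = 0.39388656
P = 22.5100 * 0.95504196 * 0.39388656 - 24.8100 * 1.00000000 * 0.27451861 = 1.6570

Answer: Price = 1.6570


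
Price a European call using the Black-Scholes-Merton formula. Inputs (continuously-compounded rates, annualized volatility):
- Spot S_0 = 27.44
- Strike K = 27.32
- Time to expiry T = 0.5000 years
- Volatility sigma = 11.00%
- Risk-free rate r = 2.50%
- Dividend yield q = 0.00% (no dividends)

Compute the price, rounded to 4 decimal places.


Answer: Price = 1.0936

Derivation:
d1 = (ln(S/K) + (r - q + 0.5*sigma^2) * T) / (sigma * sqrt(T)) = 0.25594396
d2 = d1 - sigma * sqrt(T) = 0.17816222
exp(-rT) = 0.98757780; exp(-qT) = 1.00000000
C = S_0 * exp(-qT) * N(d1) - K * exp(-rT) * N(d2)
N(d1) = 0.60100295; N(d2) = 0.57070221
C = 27.4400 * 1.00000000 * 0.60100295 - 27.3200 * 0.98757780 * 0.57070221 = 1.0936


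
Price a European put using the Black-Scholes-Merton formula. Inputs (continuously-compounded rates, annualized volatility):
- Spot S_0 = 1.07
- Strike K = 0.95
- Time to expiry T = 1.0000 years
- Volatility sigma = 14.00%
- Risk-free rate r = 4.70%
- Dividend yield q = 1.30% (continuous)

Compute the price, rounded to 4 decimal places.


d1 = (ln(S/K) + (r - q + 0.5*sigma^2) * T) / (sigma * sqrt(T)) = 1.16251388
d2 = d1 - sigma * sqrt(T) = 1.02251388
exp(-rT) = 0.95408740; exp(-qT) = 0.98708414
P = K * exp(-rT) * N(-d2) - S_0 * exp(-qT) * N(-d1)
N(-d1) = 0.12251340; N(-d2) = 0.15326887
P = 0.9500 * 0.95408740 * 0.15326887 - 1.0700 * 0.98708414 * 0.12251340 = 0.0095

Answer: Price = 0.0095


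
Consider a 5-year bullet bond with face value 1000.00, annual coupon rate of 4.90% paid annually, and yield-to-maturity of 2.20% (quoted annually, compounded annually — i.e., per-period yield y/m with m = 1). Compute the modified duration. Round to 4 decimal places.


Answer: Modified duration = 4.4848

Derivation:
Coupon per period c = face * coupon_rate / m = 49.000000
Periods per year m = 1; per-period yield y/m = 0.022000
Number of cashflows N = 5
Cashflows (t years, CF_t, discount factor 1/(1+y/m)^(m*t), PV):
  t = 1.0000: CF_t = 49.000000, DF = 0.978474, PV = 47.945205
  t = 2.0000: CF_t = 49.000000, DF = 0.957411, PV = 46.913117
  t = 3.0000: CF_t = 49.000000, DF = 0.936801, PV = 45.903246
  t = 4.0000: CF_t = 49.000000, DF = 0.916635, PV = 44.915113
  t = 5.0000: CF_t = 1049.000000, DF = 0.896903, PV = 940.851343
Price P = sum_t PV_t = 1126.528024
First compute Macaulay numerator sum_t t * PV_t:
  t * PV_t at t = 1.0000: 47.945205
  t * PV_t at t = 2.0000: 93.826234
  t * PV_t at t = 3.0000: 137.709737
  t * PV_t at t = 4.0000: 179.660452
  t * PV_t at t = 5.0000: 4704.256715
Macaulay duration D = 5163.398343 / 1126.528024 = 4.583462
Modified duration = D / (1 + y/m) = 4.583462 / (1 + 0.022000) = 4.484796


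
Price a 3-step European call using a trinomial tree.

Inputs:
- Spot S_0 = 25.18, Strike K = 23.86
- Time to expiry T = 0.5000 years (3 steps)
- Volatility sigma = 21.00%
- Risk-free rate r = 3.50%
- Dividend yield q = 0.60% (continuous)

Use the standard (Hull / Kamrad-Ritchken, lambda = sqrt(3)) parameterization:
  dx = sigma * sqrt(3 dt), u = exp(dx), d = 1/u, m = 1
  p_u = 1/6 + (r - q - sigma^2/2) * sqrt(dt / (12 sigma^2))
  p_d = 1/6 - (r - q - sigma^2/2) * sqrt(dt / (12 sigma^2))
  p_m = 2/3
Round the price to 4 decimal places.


Answer: Price = V(0,0) = 2.4475

Derivation:
dt = T/N = 0.166667; dx = sigma*sqrt(3*dt) = 0.148492
u = exp(dx) = 1.160084; d = 1/u = 0.862007
p_u = 0.170567, p_m = 0.666667, p_d = 0.162766
Discount per step: exp(-r*dt) = 0.994184
Stock lattice S(k, j) with j the centered position index:
  k=0: S(0,+0) = 25.1800
  k=1: S(1,-1) = 21.7053; S(1,+0) = 25.1800; S(1,+1) = 29.2109
  k=2: S(2,-2) = 18.7101; S(2,-1) = 21.7053; S(2,+0) = 25.1800; S(2,+1) = 29.2109; S(2,+2) = 33.8871
  k=3: S(3,-3) = 16.1283; S(3,-2) = 18.7101; S(3,-1) = 21.7053; S(3,+0) = 25.1800; S(3,+1) = 29.2109; S(3,+2) = 33.8871; S(3,+3) = 39.3119
Terminal payoffs V(N, j) = max(S_T - K, 0):
  V(3,-3) = 0.000000; V(3,-2) = 0.000000; V(3,-1) = 0.000000; V(3,+0) = 1.320000; V(3,+1) = 5.350915; V(3,+2) = 10.027116; V(3,+3) = 15.451901
Backward induction: V(k, j) = exp(-r*dt) * [p_u * V(k+1, j+1) + p_m * V(k+1, j) + p_d * V(k+1, j-1)]
  V(2,-2) = exp(-r*dt) * [p_u*0.000000 + p_m*0.000000 + p_d*0.000000] = 0.000000
  V(2,-1) = exp(-r*dt) * [p_u*1.320000 + p_m*0.000000 + p_d*0.000000] = 0.223839
  V(2,+0) = exp(-r*dt) * [p_u*5.350915 + p_m*1.320000 + p_d*0.000000] = 1.782263
  V(2,+1) = exp(-r*dt) * [p_u*10.027116 + p_m*5.350915 + p_d*1.320000] = 5.460477
  V(2,+2) = exp(-r*dt) * [p_u*15.451901 + p_m*10.027116 + p_d*5.350915] = 10.132001
  V(1,-1) = exp(-r*dt) * [p_u*1.782263 + p_m*0.223839 + p_d*0.000000] = 0.450585
  V(1,+0) = exp(-r*dt) * [p_u*5.460477 + p_m*1.782263 + p_d*0.223839] = 2.143446
  V(1,+1) = exp(-r*dt) * [p_u*10.132001 + p_m*5.460477 + p_d*1.782263] = 5.625683
  V(0,+0) = exp(-r*dt) * [p_u*5.625683 + p_m*2.143446 + p_d*0.450585] = 2.447541


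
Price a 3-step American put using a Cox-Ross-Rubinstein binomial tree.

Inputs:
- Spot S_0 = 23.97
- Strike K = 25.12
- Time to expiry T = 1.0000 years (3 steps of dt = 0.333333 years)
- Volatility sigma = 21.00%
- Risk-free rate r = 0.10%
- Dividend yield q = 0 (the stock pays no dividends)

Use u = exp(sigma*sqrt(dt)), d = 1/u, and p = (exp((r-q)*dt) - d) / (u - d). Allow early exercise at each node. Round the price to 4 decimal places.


Answer: Price = V(0,0) = 2.7878

Derivation:
dt = T/N = 0.333333
u = exp(sigma*sqrt(dt)) = 1.128900; d = 1/u = 0.885818
p = (exp((r-q)*dt) - d) / (u - d) = 0.471098
Discount per step: exp(-r*dt) = 0.999667
Stock lattice S(k, i) with i counting down-moves:
  k=0: S(0,0) = 23.9700
  k=1: S(1,0) = 27.0597; S(1,1) = 21.2331
  k=2: S(2,0) = 30.5477; S(2,1) = 23.9700; S(2,2) = 18.8086
  k=3: S(3,0) = 34.4853; S(3,1) = 27.0597; S(3,2) = 21.2331; S(3,3) = 16.6610
Terminal payoffs V(N, i) = max(K - S_T, 0):
  V(3,0) = 0.000000; V(3,1) = 0.000000; V(3,2) = 3.886938; V(3,3) = 8.458971
Backward induction: V(k, i) = exp(-r*dt) * [p * V(k+1, i) + (1-p) * V(k+1, i+1)]; then take max(V_cont, immediate exercise) for American.
  V(2,0) = exp(-r*dt) * [p*0.000000 + (1-p)*0.000000] = 0.000000; exercise = 0.000000; V(2,0) = max -> 0.000000
  V(2,1) = exp(-r*dt) * [p*0.000000 + (1-p)*3.886938] = 2.055125; exercise = 1.150000; V(2,1) = max -> 2.055125
  V(2,2) = exp(-r*dt) * [p*3.886938 + (1-p)*8.458971] = 6.302996; exercise = 6.311368; V(2,2) = max -> 6.311368
  V(1,0) = exp(-r*dt) * [p*0.000000 + (1-p)*2.055125] = 1.086598; exercise = 0.000000; V(1,0) = max -> 1.086598
  V(1,1) = exp(-r*dt) * [p*2.055125 + (1-p)*6.311368] = 4.304826; exercise = 3.886938; V(1,1) = max -> 4.304826
  V(0,0) = exp(-r*dt) * [p*1.086598 + (1-p)*4.304826] = 2.787797; exercise = 1.150000; V(0,0) = max -> 2.787797


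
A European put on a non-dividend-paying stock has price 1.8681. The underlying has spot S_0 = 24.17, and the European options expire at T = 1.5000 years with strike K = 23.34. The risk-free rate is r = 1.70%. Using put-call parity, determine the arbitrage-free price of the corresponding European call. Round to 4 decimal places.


Put-call parity: C - P = S_0 * exp(-qT) - K * exp(-rT).
S_0 * exp(-qT) = 24.1700 * 1.00000000 = 24.17000000
K * exp(-rT) = 23.3400 * 0.97482238 = 22.75235433
C = P + S*exp(-qT) - K*exp(-rT)
C = 1.8681 + 24.17000000 - 22.75235433 = 3.2857

Answer: Call price = 3.2857


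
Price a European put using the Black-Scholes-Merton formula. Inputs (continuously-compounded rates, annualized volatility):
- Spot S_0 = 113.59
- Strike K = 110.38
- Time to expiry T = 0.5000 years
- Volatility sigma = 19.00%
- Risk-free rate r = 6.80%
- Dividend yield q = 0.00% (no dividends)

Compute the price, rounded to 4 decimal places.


Answer: Price = 3.0780

Derivation:
d1 = (ln(S/K) + (r - q + 0.5*sigma^2) * T) / (sigma * sqrt(T)) = 0.53361639
d2 = d1 - sigma * sqrt(T) = 0.39926610
exp(-rT) = 0.96657150; exp(-qT) = 1.00000000
P = K * exp(-rT) * N(-d2) - S_0 * exp(-qT) * N(-d1)
N(-d1) = 0.29680348; N(-d2) = 0.34484857
P = 110.3800 * 0.96657150 * 0.34484857 - 113.5900 * 1.00000000 * 0.29680348 = 3.0780


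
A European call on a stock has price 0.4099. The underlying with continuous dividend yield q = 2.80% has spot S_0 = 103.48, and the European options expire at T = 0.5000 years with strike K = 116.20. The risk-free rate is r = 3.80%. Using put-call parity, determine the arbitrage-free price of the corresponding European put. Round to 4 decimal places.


Answer: Put price = 12.3816

Derivation:
Put-call parity: C - P = S_0 * exp(-qT) - K * exp(-rT).
S_0 * exp(-qT) = 103.4800 * 0.98609754 = 102.04137388
K * exp(-rT) = 116.2000 * 0.98117936 = 114.01304189
P = C - S*exp(-qT) + K*exp(-rT)
P = 0.4099 - 102.04137388 + 114.01304189 = 12.3816


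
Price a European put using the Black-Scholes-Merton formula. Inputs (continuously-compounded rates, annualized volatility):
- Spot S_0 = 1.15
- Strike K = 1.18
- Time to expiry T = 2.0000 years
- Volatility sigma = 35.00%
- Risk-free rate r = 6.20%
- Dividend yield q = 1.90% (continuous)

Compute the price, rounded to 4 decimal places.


d1 = (ln(S/K) + (r - q + 0.5*sigma^2) * T) / (sigma * sqrt(T)) = 0.36920571
d2 = d1 - sigma * sqrt(T) = -0.12576903
exp(-rT) = 0.88337984; exp(-qT) = 0.96271294
P = K * exp(-rT) * N(-d2) - S_0 * exp(-qT) * N(-d1)
N(-d1) = 0.35598720; N(-d2) = 0.55004262
P = 1.1800 * 0.88337984 * 0.55004262 - 1.1500 * 0.96271294 * 0.35598720 = 0.1792

Answer: Price = 0.1792


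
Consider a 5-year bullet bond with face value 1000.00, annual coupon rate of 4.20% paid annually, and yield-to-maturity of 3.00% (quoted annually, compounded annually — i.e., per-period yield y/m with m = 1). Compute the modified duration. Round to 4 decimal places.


Answer: Modified duration = 4.4899

Derivation:
Coupon per period c = face * coupon_rate / m = 42.000000
Periods per year m = 1; per-period yield y/m = 0.030000
Number of cashflows N = 5
Cashflows (t years, CF_t, discount factor 1/(1+y/m)^(m*t), PV):
  t = 1.0000: CF_t = 42.000000, DF = 0.970874, PV = 40.776699
  t = 2.0000: CF_t = 42.000000, DF = 0.942596, PV = 39.589028
  t = 3.0000: CF_t = 42.000000, DF = 0.915142, PV = 38.435950
  t = 4.0000: CF_t = 42.000000, DF = 0.888487, PV = 37.316456
  t = 5.0000: CF_t = 1042.000000, DF = 0.862609, PV = 898.838353
Price P = sum_t PV_t = 1054.956486
First compute Macaulay numerator sum_t t * PV_t:
  t * PV_t at t = 1.0000: 40.776699
  t * PV_t at t = 2.0000: 79.178056
  t * PV_t at t = 3.0000: 115.307849
  t * PV_t at t = 4.0000: 149.265824
  t * PV_t at t = 5.0000: 4494.191767
Macaulay duration D = 4878.720195 / 1054.956486 = 4.624570
Modified duration = D / (1 + y/m) = 4.624570 / (1 + 0.030000) = 4.489874


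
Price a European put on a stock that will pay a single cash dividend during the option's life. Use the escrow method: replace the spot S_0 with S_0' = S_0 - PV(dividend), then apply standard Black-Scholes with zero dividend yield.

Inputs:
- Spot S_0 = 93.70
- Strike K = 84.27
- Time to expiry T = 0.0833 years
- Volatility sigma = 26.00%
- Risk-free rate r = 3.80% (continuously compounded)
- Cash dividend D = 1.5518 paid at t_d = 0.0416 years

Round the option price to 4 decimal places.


Answer: Price = 0.3455

Derivation:
PV(D) = D * exp(-r * t_d) = 1.5518 * 0.99842045 = 1.54934885
S_0' = S_0 - PV(D) = 93.7000 - 1.54934885 = 92.15065115
d1 = (ln(S_0'/K) + (r + sigma^2/2)*T) / (sigma*sqrt(T)) = 1.27104340
d2 = d1 - sigma*sqrt(T) = 1.19600287
exp(-rT) = 0.99683960
N(-d1) = 0.10185661; N(-d2) = 0.11584772
P = K * exp(-rT) * N(-d2) - S_0' * N(-d1) = 84.2700 * 0.99683960 * 0.11584772 - 92.15065115 * 0.10185661 = 0.3455


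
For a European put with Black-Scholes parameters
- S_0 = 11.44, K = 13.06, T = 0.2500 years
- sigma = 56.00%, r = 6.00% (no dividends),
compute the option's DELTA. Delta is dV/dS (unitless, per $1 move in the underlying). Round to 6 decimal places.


Answer: Delta = -0.610039

Derivation:
d1 = -0.2794219211; d2 = -0.5594219211
phi(d1) = 0.3836683244; exp(-qT) = 1.0000000000; exp(-rT) = 0.9851119396
N(-d1) = 0.6100394749
Delta = -exp(-qT) * N(-d1) = -1.0000000000 * 0.6100394749 = -0.610039


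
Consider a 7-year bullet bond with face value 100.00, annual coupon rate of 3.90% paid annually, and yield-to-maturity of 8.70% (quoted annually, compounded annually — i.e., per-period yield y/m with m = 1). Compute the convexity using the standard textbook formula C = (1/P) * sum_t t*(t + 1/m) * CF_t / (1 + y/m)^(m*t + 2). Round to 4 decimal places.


Answer: Convexity = 39.6377

Derivation:
Coupon per period c = face * coupon_rate / m = 3.900000
Periods per year m = 1; per-period yield y/m = 0.087000
Number of cashflows N = 7
Cashflows (t years, CF_t, discount factor 1/(1+y/m)^(m*t), PV):
  t = 1.0000: CF_t = 3.900000, DF = 0.919963, PV = 3.587856
  t = 2.0000: CF_t = 3.900000, DF = 0.846332, PV = 3.300696
  t = 3.0000: CF_t = 3.900000, DF = 0.778595, PV = 3.036519
  t = 4.0000: CF_t = 3.900000, DF = 0.716278, PV = 2.793486
  t = 5.0000: CF_t = 3.900000, DF = 0.658950, PV = 2.569904
  t = 6.0000: CF_t = 3.900000, DF = 0.606209, PV = 2.364217
  t = 7.0000: CF_t = 103.900000, DF = 0.557690, PV = 57.944036
Price P = sum_t PV_t = 75.596713
Convexity numerator sum_t t*(t + 1/m) * CF_t / (1+y/m)^(m*t + 2):
  t = 1.0000: term = 6.073038
  t = 2.0000: term = 16.760913
  t = 3.0000: term = 30.838847
  t = 4.0000: term = 47.284341
  t = 5.0000: term = 65.249780
  t = 6.0000: term = 84.038355
  t = 7.0000: term = 2746.234873
Convexity = (1/P) * sum = 2996.480148 / 75.596713 = 39.637704


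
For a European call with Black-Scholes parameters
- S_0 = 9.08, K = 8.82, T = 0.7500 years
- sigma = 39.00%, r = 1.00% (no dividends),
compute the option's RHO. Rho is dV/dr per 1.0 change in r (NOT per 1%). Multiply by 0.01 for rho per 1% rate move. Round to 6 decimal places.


d1 = 0.2770979962; d2 = -0.0606519112
phi(d1) = 0.3839165058; exp(-qT) = 1.0000000000; exp(-rT) = 0.9925280548
N(d2) = 0.4758182152
Rho = K*T*exp(-rT)*N(d2) = 8.8200 * 0.7500 * 0.9925280548 * 0.4758182152 = 3.124019

Answer: Rho = 3.124019


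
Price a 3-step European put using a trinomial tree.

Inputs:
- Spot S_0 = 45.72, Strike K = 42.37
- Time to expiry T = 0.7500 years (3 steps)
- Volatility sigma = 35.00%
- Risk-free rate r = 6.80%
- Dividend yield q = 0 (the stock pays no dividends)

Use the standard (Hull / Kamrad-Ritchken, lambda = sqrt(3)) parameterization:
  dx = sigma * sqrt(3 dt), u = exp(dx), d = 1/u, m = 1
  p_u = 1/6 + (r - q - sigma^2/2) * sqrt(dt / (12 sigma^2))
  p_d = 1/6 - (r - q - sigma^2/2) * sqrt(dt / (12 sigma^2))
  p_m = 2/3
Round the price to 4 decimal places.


Answer: Price = V(0,0) = 2.8885

Derivation:
dt = T/N = 0.250000; dx = sigma*sqrt(3*dt) = 0.303109
u = exp(dx) = 1.354062; d = 1/u = 0.738519
p_u = 0.169450, p_m = 0.666667, p_d = 0.163883
Discount per step: exp(-r*dt) = 0.983144
Stock lattice S(k, j) with j the centered position index:
  k=0: S(0,+0) = 45.7200
  k=1: S(1,-1) = 33.7651; S(1,+0) = 45.7200; S(1,+1) = 61.9077
  k=2: S(2,-2) = 24.9361; S(2,-1) = 33.7651; S(2,+0) = 45.7200; S(2,+1) = 61.9077; S(2,+2) = 83.8269
  k=3: S(3,-3) = 18.4158; S(3,-2) = 24.9361; S(3,-1) = 33.7651; S(3,+0) = 45.7200; S(3,+1) = 61.9077; S(3,+2) = 83.8269; S(3,+3) = 113.5068
Terminal payoffs V(N, j) = max(K - S_T, 0):
  V(3,-3) = 23.954197; V(3,-2) = 17.433863; V(3,-1) = 8.604926; V(3,+0) = 0.000000; V(3,+1) = 0.000000; V(3,+2) = 0.000000; V(3,+3) = 0.000000
Backward induction: V(k, j) = exp(-r*dt) * [p_u * V(k+1, j+1) + p_m * V(k+1, j) + p_d * V(k+1, j-1)]
  V(2,-2) = exp(-r*dt) * [p_u*8.604926 + p_m*17.433863 + p_d*23.954197] = 16.719704
  V(2,-1) = exp(-r*dt) * [p_u*0.000000 + p_m*8.604926 + p_d*17.433863] = 8.448873
  V(2,+0) = exp(-r*dt) * [p_u*0.000000 + p_m*0.000000 + p_d*8.604926] = 1.386430
  V(2,+1) = exp(-r*dt) * [p_u*0.000000 + p_m*0.000000 + p_d*0.000000] = 0.000000
  V(2,+2) = exp(-r*dt) * [p_u*0.000000 + p_m*0.000000 + p_d*0.000000] = 0.000000
  V(1,-1) = exp(-r*dt) * [p_u*1.386430 + p_m*8.448873 + p_d*16.719704] = 8.462496
  V(1,+0) = exp(-r*dt) * [p_u*0.000000 + p_m*1.386430 + p_d*8.448873] = 2.269994
  V(1,+1) = exp(-r*dt) * [p_u*0.000000 + p_m*0.000000 + p_d*1.386430] = 0.223382
  V(0,+0) = exp(-r*dt) * [p_u*0.223382 + p_m*2.269994 + p_d*8.462496] = 2.888516


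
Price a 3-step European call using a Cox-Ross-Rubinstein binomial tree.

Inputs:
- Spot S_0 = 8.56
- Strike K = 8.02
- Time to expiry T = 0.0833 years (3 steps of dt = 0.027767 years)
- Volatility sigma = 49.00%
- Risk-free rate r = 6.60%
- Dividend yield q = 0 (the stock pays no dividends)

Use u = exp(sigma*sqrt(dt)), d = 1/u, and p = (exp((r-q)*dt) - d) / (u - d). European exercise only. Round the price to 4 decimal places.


Answer: Price = V(0,0) = 0.8070

Derivation:
dt = T/N = 0.027767
u = exp(sigma*sqrt(dt)) = 1.085076; d = 1/u = 0.921594
p = (exp((r-q)*dt) - d) / (u - d) = 0.490819
Discount per step: exp(-r*dt) = 0.998169
Stock lattice S(k, i) with i counting down-moves:
  k=0: S(0,0) = 8.5600
  k=1: S(1,0) = 9.2883; S(1,1) = 7.8888
  k=2: S(2,0) = 10.0785; S(2,1) = 8.5600; S(2,2) = 7.2703
  k=3: S(3,0) = 10.9359; S(3,1) = 9.2883; S(3,2) = 7.8888; S(3,3) = 6.7003
Terminal payoffs V(N, i) = max(S_T - K, 0):
  V(3,0) = 2.915903; V(3,1) = 1.268253; V(3,2) = 0.000000; V(3,3) = 0.000000
Backward induction: V(k, i) = exp(-r*dt) * [p * V(k+1, i) + (1-p) * V(k+1, i+1)].
  V(2,0) = exp(-r*dt) * [p*2.915903 + (1-p)*1.268253] = 2.073148
  V(2,1) = exp(-r*dt) * [p*1.268253 + (1-p)*0.000000] = 0.621343
  V(2,2) = exp(-r*dt) * [p*0.000000 + (1-p)*0.000000] = 0.000000
  V(1,0) = exp(-r*dt) * [p*2.073148 + (1-p)*0.621343] = 1.331474
  V(1,1) = exp(-r*dt) * [p*0.621343 + (1-p)*0.000000] = 0.304408
  V(0,0) = exp(-r*dt) * [p*1.331474 + (1-p)*0.304408] = 0.807031


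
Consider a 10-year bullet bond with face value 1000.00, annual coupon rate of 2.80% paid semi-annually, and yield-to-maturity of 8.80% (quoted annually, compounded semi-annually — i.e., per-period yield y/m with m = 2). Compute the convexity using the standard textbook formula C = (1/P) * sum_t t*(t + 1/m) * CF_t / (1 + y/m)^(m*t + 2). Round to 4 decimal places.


Answer: Convexity = 75.7452

Derivation:
Coupon per period c = face * coupon_rate / m = 14.000000
Periods per year m = 2; per-period yield y/m = 0.044000
Number of cashflows N = 20
Cashflows (t years, CF_t, discount factor 1/(1+y/m)^(m*t), PV):
  t = 0.5000: CF_t = 14.000000, DF = 0.957854, PV = 13.409962
  t = 1.0000: CF_t = 14.000000, DF = 0.917485, PV = 12.844791
  t = 1.5000: CF_t = 14.000000, DF = 0.878817, PV = 12.303440
  t = 2.0000: CF_t = 14.000000, DF = 0.841779, PV = 11.784904
  t = 2.5000: CF_t = 14.000000, DF = 0.806302, PV = 11.288222
  t = 3.0000: CF_t = 14.000000, DF = 0.772320, PV = 10.812473
  t = 3.5000: CF_t = 14.000000, DF = 0.739770, PV = 10.356775
  t = 4.0000: CF_t = 14.000000, DF = 0.708592, PV = 9.920283
  t = 4.5000: CF_t = 14.000000, DF = 0.678728, PV = 9.502186
  t = 5.0000: CF_t = 14.000000, DF = 0.650122, PV = 9.101711
  t = 5.5000: CF_t = 14.000000, DF = 0.622722, PV = 8.718114
  t = 6.0000: CF_t = 14.000000, DF = 0.596477, PV = 8.350684
  t = 6.5000: CF_t = 14.000000, DF = 0.571339, PV = 7.998739
  t = 7.0000: CF_t = 14.000000, DF = 0.547259, PV = 7.661628
  t = 7.5000: CF_t = 14.000000, DF = 0.524195, PV = 7.338724
  t = 8.0000: CF_t = 14.000000, DF = 0.502102, PV = 7.029429
  t = 8.5000: CF_t = 14.000000, DF = 0.480941, PV = 6.733170
  t = 9.0000: CF_t = 14.000000, DF = 0.460671, PV = 6.449396
  t = 9.5000: CF_t = 14.000000, DF = 0.441256, PV = 6.177583
  t = 10.0000: CF_t = 1014.000000, DF = 0.422659, PV = 428.576133
Price P = sum_t PV_t = 606.358346
Convexity numerator sum_t t*(t + 1/m) * CF_t / (1+y/m)^(m*t + 2):
  t = 0.5000: term = 6.151720
  t = 1.0000: term = 17.677356
  t = 1.5000: term = 33.864666
  t = 2.0000: term = 54.062366
  t = 2.5000: term = 77.675813
  t = 3.0000: term = 104.162968
  t = 3.5000: term = 133.030610
  t = 4.0000: term = 163.830801
  t = 4.5000: term = 196.157568
  t = 5.0000: term = 229.643811
  t = 5.5000: term = 263.958403
  t = 6.0000: term = 298.803487
  t = 6.5000: term = 333.911943
  t = 7.0000: term = 369.045030
  t = 7.5000: term = 403.990180
  t = 8.0000: term = 438.558944
  t = 8.5000: term = 472.585069
  t = 9.0000: term = 505.922713
  t = 9.5000: term = 538.444777
  t = 10.0000: term = 41287.281031
Convexity = (1/P) * sum = 45928.759256 / 606.358346 = 75.745241
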